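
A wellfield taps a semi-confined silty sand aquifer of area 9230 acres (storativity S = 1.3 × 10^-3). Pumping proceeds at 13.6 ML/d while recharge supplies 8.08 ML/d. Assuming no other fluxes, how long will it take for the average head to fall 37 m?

A = 9230 acres = 3.735 × 10^7 m²
ΔV = S × A × Δh = 0.0013 × 3.735 × 10^7 × 37 = 1.797 × 10^6 m³
Net withdrawal = 13.6 − 8.08 = 5.52 ML/d = 5520 m³/d
t = ΔV / Q = 1.797 × 10^6 m³ / 5520 m³/d = 325.5 d

t ≈ 325 days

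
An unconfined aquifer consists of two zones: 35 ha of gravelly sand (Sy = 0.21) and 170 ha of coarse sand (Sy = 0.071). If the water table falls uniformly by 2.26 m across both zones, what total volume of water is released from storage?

ΔV ≈ 4.39 × 10^5 m³

A₁ = 35 ha = 3.5 × 10^5 m²; A₂ = 170 ha = 1.7 × 10^6 m²
ΔV₁ = 0.21 × 3.5 × 10^5 × 2.26 = 1.661 × 10^5 m³
ΔV₂ = 0.071 × 1.7 × 10^6 × 2.26 = 2.728 × 10^5 m³
ΔV = ΔV₁ + ΔV₂ = 4.389 × 10^5 m³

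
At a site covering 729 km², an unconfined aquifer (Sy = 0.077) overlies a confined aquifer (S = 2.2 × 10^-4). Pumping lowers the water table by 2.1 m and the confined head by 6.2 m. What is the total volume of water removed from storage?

A = 729 km² = 7.29 × 10^8 m²
Unconfined: ΔV_u = Sy × A × Δh_u = 0.077 × 7.29 × 10^8 × 2.1 = 1.179 × 10^8 m³
Confined: ΔV_c = S × A × Δh_c = 2.2 × 10^-4 × 7.29 × 10^8 × 6.2 = 9.944 × 10^5 m³
Total ΔV = 1.179 × 10^8 + 9.944 × 10^5 = 1.189 × 10^8 m³

ΔV ≈ 1.19 × 10^8 m³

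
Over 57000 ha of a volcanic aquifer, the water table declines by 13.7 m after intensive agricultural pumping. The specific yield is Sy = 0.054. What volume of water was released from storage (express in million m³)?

A = 57000 ha = 5.7 × 10^8 m²
ΔV = Sy × A × Δh = 0.054 × 5.7 × 10^8 m² × 13.7 m = 4.217 × 10^8 m³
ΔV = 4.217 × 10^8 m³ = 421.7 million m³

ΔV ≈ 422 million m³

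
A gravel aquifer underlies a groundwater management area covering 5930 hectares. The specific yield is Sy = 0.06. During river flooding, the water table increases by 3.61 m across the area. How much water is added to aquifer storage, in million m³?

A = 5930 hectares = 5.93 × 10^7 m²
ΔV = Sy × A × Δh = 0.06 × 5.93 × 10^7 m² × 3.61 m = 1.284 × 10^7 m³
ΔV = 1.284 × 10^7 m³ = 12.84 million m³

ΔV ≈ 12.8 million m³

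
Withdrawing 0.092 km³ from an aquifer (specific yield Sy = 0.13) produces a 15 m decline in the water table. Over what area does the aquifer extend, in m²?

A ≈ 4.72 × 10^7 m²

ΔV = 0.092 km³ = 9.2 × 10^7 m³
A = ΔV / (Sy × Δh) = 9.2 × 10^7 / (0.13 × 15) = 4.718 × 10^7 m²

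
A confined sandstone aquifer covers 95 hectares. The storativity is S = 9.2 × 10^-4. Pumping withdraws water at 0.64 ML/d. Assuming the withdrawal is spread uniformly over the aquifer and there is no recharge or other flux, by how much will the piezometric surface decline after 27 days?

Δh ≈ 19.8 m

A = 95 hectares = 9.5 × 10^5 m²
Q = 0.64 ML/d = 640 m³/d
ΔV = Q × t = 640 m³/d × 27 d = 17280 m³
Δh = ΔV / (S × A) = 17280 / (9.2 × 10^-4 × 9.5 × 10^5) = 19.77 m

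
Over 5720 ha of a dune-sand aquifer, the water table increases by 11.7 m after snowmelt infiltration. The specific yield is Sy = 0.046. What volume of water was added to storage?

ΔV ≈ 3.08 × 10^7 m³

A = 5720 ha = 5.72 × 10^7 m²
ΔV = Sy × A × Δh = 0.046 × 5.72 × 10^7 m² × 11.7 m = 3.079 × 10^7 m³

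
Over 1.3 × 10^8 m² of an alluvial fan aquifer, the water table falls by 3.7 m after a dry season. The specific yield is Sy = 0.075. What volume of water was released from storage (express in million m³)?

ΔV = Sy × A × Δh = 0.075 × 1.3 × 10^8 m² × 3.7 m = 3.607 × 10^7 m³
ΔV = 3.607 × 10^7 m³ = 36.08 million m³

ΔV ≈ 36.1 million m³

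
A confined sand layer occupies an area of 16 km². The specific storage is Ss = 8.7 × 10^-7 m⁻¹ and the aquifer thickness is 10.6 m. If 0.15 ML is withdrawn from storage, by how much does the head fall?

S = Ss × b = 8.7 × 10^-7 m⁻¹ × 10.6 m = 9.222 × 10^-6
A = 16 km² = 1.6 × 10^7 m²
ΔV = 0.15 ML = 150 m³
Δh = ΔV / (S × A) = 150 m³ / (9.222 × 10^-6 × 1.6 × 10^7 m²) = 1.017 m

Δh ≈ 1.02 m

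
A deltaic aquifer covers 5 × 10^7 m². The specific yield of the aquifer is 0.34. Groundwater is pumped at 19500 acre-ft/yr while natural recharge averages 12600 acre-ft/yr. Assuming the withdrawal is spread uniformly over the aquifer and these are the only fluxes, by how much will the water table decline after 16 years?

Δh ≈ 8.01 m

Net abstraction = 19500 − 12600 = 6900 acre-ft/yr
Q_net = 6900 acre-ft/yr = 23320 m³/d
t = 16 years = 5840 d
ΔV = Q × t = 23320 m³/d × 5840 d = 1.362 × 10^8 m³
Δh = ΔV / (Sy × A) = 1.362 × 10^8 / (0.34 × 5 × 10^7) = 8.01 m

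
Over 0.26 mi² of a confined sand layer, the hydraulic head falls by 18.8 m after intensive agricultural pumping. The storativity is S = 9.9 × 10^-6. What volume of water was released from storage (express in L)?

ΔV ≈ 1.25 × 10^5 L

A = 0.26 mi² = 6.734 × 10^5 m²
ΔV = S × A × Δh = 9.9 × 10^-6 × 6.734 × 10^5 m² × 18.8 m = 125.3 m³
ΔV = 125.3 m³ = 1.253 × 10^5 L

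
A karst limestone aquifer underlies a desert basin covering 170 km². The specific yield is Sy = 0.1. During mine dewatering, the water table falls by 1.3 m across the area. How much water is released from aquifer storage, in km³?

A = 170 km² = 1.7 × 10^8 m²
ΔV = Sy × A × Δh = 0.1 × 1.7 × 10^8 m² × 1.3 m = 2.21 × 10^7 m³
ΔV = 2.21 × 10^7 m³ = 0.0221 km³

ΔV ≈ 0.0221 km³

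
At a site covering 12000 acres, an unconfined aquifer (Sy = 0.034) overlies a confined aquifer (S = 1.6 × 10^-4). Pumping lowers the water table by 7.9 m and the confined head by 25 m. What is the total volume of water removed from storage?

A = 12000 acres = 4.856 × 10^7 m²
Unconfined: ΔV_u = Sy × A × Δh_u = 0.034 × 4.856 × 10^7 × 7.9 = 1.304 × 10^7 m³
Confined: ΔV_c = S × A × Δh_c = 1.6 × 10^-4 × 4.856 × 10^7 × 25 = 1.942 × 10^5 m³
Total ΔV = 1.304 × 10^7 + 1.942 × 10^5 = 1.324 × 10^7 m³

ΔV ≈ 1.32 × 10^7 m³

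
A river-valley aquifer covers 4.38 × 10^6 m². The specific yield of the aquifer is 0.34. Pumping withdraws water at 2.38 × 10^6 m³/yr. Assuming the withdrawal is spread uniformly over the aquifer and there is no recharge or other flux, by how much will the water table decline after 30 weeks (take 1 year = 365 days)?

Q = 2.38 × 10^6 m³/yr = 6521 m³/d
t = 30 weeks = 210 d
ΔV = Q × t = 6521 m³/d × 210 d = 1.369 × 10^6 m³
Δh = ΔV / (Sy × A) = 1.369 × 10^6 / (0.34 × 4.38 × 10^6) = 0.9195 m

Δh ≈ 0.919 m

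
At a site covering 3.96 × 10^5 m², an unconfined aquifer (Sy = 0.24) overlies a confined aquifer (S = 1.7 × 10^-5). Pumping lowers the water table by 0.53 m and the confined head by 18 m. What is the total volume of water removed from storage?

ΔV ≈ 50500 m³

Unconfined: ΔV_u = Sy × A × Δh_u = 0.24 × 3.96 × 10^5 × 0.53 = 50370 m³
Confined: ΔV_c = S × A × Δh_c = 1.7 × 10^-5 × 3.96 × 10^5 × 18 = 121.2 m³
Total ΔV = 50370 + 121.2 = 50490 m³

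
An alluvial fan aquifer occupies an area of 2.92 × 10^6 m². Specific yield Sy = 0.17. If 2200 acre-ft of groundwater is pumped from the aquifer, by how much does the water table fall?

Δh ≈ 5.47 m

ΔV = 2200 acre-ft = 2.714 × 10^6 m³
Δh = ΔV / (Sy × A) = 2.714 × 10^6 m³ / (0.17 × 2.92 × 10^6 m²) = 5.467 m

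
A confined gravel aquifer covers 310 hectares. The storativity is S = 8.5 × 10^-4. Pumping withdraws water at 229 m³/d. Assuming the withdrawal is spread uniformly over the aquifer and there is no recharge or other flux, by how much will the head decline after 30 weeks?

Δh ≈ 18.3 m

A = 310 hectares = 3.1 × 10^6 m²
t = 30 weeks = 210 d
ΔV = Q × t = 229 m³/d × 210 d = 48090 m³
Δh = ΔV / (S × A) = 48090 / (8.5 × 10^-4 × 3.1 × 10^6) = 18.25 m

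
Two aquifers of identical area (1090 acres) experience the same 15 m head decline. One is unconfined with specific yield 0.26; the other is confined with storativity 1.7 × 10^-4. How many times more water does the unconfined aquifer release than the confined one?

A = 1090 acres = 4.411 × 10^6 m²
Unconfined: ΔV_u = Sy × A × Δh = 0.26 × 4.411 × 10^6 × 15 = 1.72 × 10^7 m³
Confined: ΔV_c = S × A × Δh = 1.7 × 10^-4 × 4.411 × 10^6 × 15 = 11250 m³
Ratio = ΔV_u / ΔV_c = Sy / S = 0.26 / 1.7 × 10^-4 = 1529

ΔV_u / ΔV_c ≈ 1530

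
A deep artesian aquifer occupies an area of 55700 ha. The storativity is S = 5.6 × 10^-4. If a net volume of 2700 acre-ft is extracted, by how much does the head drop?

Δh ≈ 10.7 m

A = 55700 ha = 5.57 × 10^8 m²
ΔV = 2700 acre-ft = 3.33 × 10^6 m³
Δh = ΔV / (S × A) = 3.33 × 10^6 m³ / (5.6 × 10^-4 × 5.57 × 10^8 m²) = 10.68 m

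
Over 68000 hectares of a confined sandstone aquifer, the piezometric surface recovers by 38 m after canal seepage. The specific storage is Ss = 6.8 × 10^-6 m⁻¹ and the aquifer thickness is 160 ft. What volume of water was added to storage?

ΔV ≈ 8.57 × 10^6 m³

b = 160 ft = 48.77 m
S = Ss × b = 6.8 × 10^-6 m⁻¹ × 48.77 m = 3.316 × 10^-4
A = 68000 hectares = 6.8 × 10^8 m²
ΔV = S × A × Δh = 3.316 × 10^-4 × 6.8 × 10^8 m² × 38 m = 8.569 × 10^6 m³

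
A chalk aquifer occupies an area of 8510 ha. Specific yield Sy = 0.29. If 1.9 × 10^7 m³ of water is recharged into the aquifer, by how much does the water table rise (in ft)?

Δh ≈ 2.53 ft

A = 8510 ha = 8.51 × 10^7 m²
Δh = ΔV / (Sy × A) = 1.9 × 10^7 m³ / (0.29 × 8.51 × 10^7 m²) = 0.7699 m
Δh = 0.7699 m = 2.526 ft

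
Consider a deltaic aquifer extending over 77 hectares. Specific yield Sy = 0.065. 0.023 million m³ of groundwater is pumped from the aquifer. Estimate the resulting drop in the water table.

A = 77 hectares = 7.7 × 10^5 m²
ΔV = 0.023 million m³ = 23000 m³
Δh = ΔV / (Sy × A) = 23000 m³ / (0.065 × 7.7 × 10^5 m²) = 0.4595 m

Δh ≈ 0.46 m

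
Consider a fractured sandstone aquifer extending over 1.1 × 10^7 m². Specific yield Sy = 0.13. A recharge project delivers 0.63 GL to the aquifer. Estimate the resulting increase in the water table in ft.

ΔV = 0.63 GL = 6.3 × 10^5 m³
Δh = ΔV / (Sy × A) = 6.3 × 10^5 m³ / (0.13 × 1.1 × 10^7 m²) = 0.4406 m
Δh = 0.4406 m = 1.445 ft

Δh ≈ 1.45 ft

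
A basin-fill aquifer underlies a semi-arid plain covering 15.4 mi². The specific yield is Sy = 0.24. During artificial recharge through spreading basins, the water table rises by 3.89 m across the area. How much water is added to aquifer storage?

A = 15.4 mi² = 3.989 × 10^7 m²
ΔV = Sy × A × Δh = 0.24 × 3.989 × 10^7 m² × 3.89 m = 3.724 × 10^7 m³

ΔV ≈ 3.72 × 10^7 m³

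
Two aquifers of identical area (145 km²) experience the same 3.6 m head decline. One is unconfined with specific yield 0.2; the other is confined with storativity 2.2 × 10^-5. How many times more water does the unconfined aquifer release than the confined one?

ΔV_u / ΔV_c ≈ 9090

A = 145 km² = 1.45 × 10^8 m²
Unconfined: ΔV_u = Sy × A × Δh = 0.2 × 1.45 × 10^8 × 3.6 = 1.044 × 10^8 m³
Confined: ΔV_c = S × A × Δh = 2.2 × 10^-5 × 1.45 × 10^8 × 3.6 = 11480 m³
Ratio = ΔV_u / ΔV_c = Sy / S = 0.2 / 2.2 × 10^-5 = 9091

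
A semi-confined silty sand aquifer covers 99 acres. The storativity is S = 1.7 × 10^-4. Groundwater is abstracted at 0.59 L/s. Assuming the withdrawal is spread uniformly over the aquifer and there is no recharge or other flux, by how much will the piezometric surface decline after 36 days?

Δh ≈ 26.9 m

A = 99 acres = 4.006 × 10^5 m²
Q = 0.59 L/s = 50.98 m³/d
ΔV = Q × t = 50.98 m³/d × 36 d = 1835 m³
Δh = ΔV / (S × A) = 1835 / (1.7 × 10^-4 × 4.006 × 10^5) = 26.94 m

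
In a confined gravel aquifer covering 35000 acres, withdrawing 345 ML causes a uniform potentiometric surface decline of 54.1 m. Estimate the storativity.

A = 35000 acres = 1.416 × 10^8 m²
ΔV = 345 ML = 3.45 × 10^5 m³
S = ΔV / (A × Δh) = 3.45 × 10^5 m³ / (1.416 × 10^8 m² × 54.1 m) = 4.502 × 10^-5

S ≈ 4.5 × 10^-5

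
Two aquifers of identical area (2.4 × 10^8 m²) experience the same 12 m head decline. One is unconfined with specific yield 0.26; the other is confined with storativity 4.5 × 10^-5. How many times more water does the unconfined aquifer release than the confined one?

ΔV_u / ΔV_c ≈ 5780

Unconfined: ΔV_u = Sy × A × Δh = 0.26 × 2.4 × 10^8 × 12 = 7.488 × 10^8 m³
Confined: ΔV_c = S × A × Δh = 4.5 × 10^-5 × 2.4 × 10^8 × 12 = 1.296 × 10^5 m³
Ratio = ΔV_u / ΔV_c = Sy / S = 0.26 / 4.5 × 10^-5 = 5778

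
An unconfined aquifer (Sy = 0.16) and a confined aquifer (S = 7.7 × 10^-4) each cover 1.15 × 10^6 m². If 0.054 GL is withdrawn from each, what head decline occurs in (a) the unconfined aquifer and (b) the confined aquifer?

Δh_u ≈ 0.293 m; Δh_c ≈ 61 m

ΔV = 0.054 GL = 54000 m³
Unconfined: Δh_u = ΔV/(Sy·A) = 54000/(0.16 × 1.15 × 10^6) = 0.2935 m
Confined: Δh_c = ΔV/(S·A) = 54000/(7.7 × 10^-4 × 1.15 × 10^6) = 60.98 m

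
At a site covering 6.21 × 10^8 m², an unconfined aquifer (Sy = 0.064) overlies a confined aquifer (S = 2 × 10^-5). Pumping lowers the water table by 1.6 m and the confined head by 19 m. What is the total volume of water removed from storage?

ΔV ≈ 6.38 × 10^7 m³

Unconfined: ΔV_u = Sy × A × Δh_u = 0.064 × 6.21 × 10^8 × 1.6 = 6.359 × 10^7 m³
Confined: ΔV_c = S × A × Δh_c = 2 × 10^-5 × 6.21 × 10^8 × 19 = 2.36 × 10^5 m³
Total ΔV = 6.359 × 10^7 + 2.36 × 10^5 = 6.383 × 10^7 m³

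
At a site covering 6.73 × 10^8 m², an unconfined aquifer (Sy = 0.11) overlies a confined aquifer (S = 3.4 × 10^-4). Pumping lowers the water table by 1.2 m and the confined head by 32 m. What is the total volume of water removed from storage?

ΔV ≈ 9.62 × 10^7 m³

Unconfined: ΔV_u = Sy × A × Δh_u = 0.11 × 6.73 × 10^8 × 1.2 = 8.884 × 10^7 m³
Confined: ΔV_c = S × A × Δh_c = 3.4 × 10^-4 × 6.73 × 10^8 × 32 = 7.322 × 10^6 m³
Total ΔV = 8.884 × 10^7 + 7.322 × 10^6 = 9.616 × 10^7 m³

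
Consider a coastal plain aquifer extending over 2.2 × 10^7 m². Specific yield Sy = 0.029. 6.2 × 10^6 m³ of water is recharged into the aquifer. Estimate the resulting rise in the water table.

Δh ≈ 9.72 m

Δh = ΔV / (Sy × A) = 6.2 × 10^6 m³ / (0.029 × 2.2 × 10^7 m²) = 9.718 m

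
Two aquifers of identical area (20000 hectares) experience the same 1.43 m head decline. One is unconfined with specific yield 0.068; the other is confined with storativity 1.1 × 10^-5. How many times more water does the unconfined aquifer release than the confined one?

A = 20000 hectares = 2 × 10^8 m²
Unconfined: ΔV_u = Sy × A × Δh = 0.068 × 2 × 10^8 × 1.43 = 1.945 × 10^7 m³
Confined: ΔV_c = S × A × Δh = 1.1 × 10^-5 × 2 × 10^8 × 1.43 = 3146 m³
Ratio = ΔV_u / ΔV_c = Sy / S = 0.068 / 1.1 × 10^-5 = 6182

ΔV_u / ΔV_c ≈ 6180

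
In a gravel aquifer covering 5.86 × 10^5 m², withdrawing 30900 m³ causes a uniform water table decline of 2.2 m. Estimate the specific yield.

Sy = ΔV / (A × Δh) = 30900 m³ / (5.86 × 10^5 m² × 2.2 m) = 0.02397

Sy ≈ 0.024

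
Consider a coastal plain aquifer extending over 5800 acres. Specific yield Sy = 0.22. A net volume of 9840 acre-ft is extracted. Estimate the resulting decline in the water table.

Δh ≈ 2.35 m

A = 5800 acres = 2.347 × 10^7 m²
ΔV = 9840 acre-ft = 1.214 × 10^7 m³
Δh = ΔV / (Sy × A) = 1.214 × 10^7 m³ / (0.22 × 2.347 × 10^7 m²) = 2.35 m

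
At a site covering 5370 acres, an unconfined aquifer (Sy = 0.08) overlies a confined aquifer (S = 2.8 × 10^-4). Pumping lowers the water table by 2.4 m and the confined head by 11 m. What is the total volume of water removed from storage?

ΔV ≈ 4.24 × 10^6 m³

A = 5370 acres = 2.173 × 10^7 m²
Unconfined: ΔV_u = Sy × A × Δh_u = 0.08 × 2.173 × 10^7 × 2.4 = 4.172 × 10^6 m³
Confined: ΔV_c = S × A × Δh_c = 2.8 × 10^-4 × 2.173 × 10^7 × 11 = 66930 m³
Total ΔV = 4.172 × 10^6 + 66930 = 4.239 × 10^6 m³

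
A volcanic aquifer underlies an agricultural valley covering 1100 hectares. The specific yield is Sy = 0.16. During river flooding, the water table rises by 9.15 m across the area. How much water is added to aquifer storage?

ΔV ≈ 1.61 × 10^7 m³

A = 1100 hectares = 1.1 × 10^7 m²
ΔV = Sy × A × Δh = 0.16 × 1.1 × 10^7 m² × 9.15 m = 1.61 × 10^7 m³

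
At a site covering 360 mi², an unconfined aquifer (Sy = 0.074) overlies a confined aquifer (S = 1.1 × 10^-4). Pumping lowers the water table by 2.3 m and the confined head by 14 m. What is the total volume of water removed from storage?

A = 360 mi² = 9.324 × 10^8 m²
Unconfined: ΔV_u = Sy × A × Δh_u = 0.074 × 9.324 × 10^8 × 2.3 = 1.587 × 10^8 m³
Confined: ΔV_c = S × A × Δh_c = 1.1 × 10^-4 × 9.324 × 10^8 × 14 = 1.436 × 10^6 m³
Total ΔV = 1.587 × 10^8 + 1.436 × 10^6 = 1.601 × 10^8 m³

ΔV ≈ 1.6 × 10^8 m³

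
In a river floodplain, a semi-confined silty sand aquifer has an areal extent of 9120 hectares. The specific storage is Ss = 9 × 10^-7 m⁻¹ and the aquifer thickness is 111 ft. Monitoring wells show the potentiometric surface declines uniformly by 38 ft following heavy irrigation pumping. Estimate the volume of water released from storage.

ΔV ≈ 32200 m³

b = 111 ft = 33.83 m
S = Ss × b = 9 × 10^-7 m⁻¹ × 33.83 m = 3.045 × 10^-5
A = 9120 hectares = 9.12 × 10^7 m²
Δh = 38 ft = 11.58 m
ΔV = S × A × Δh = 3.045 × 10^-5 × 9.12 × 10^7 m² × 11.58 m = 32160 m³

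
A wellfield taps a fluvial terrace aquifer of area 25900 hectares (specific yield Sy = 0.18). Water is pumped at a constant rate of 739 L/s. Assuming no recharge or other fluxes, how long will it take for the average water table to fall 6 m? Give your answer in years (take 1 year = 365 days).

t ≈ 12 years

A = 25900 hectares = 2.59 × 10^8 m²
ΔV = Sy × A × Δh = 0.18 × 2.59 × 10^8 × 6 = 2.797 × 10^8 m³
Q = 739 L/s = 63850 m³/d
t = ΔV / Q = 2.797 × 10^8 m³ / 63850 m³/d = 4381 d
t = 4381 d ≈ 12 years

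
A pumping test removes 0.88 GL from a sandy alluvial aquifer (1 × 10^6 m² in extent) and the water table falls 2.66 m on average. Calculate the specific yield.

ΔV = 0.88 GL = 8.8 × 10^5 m³
Sy = ΔV / (A × Δh) = 8.8 × 10^5 m³ / (1 × 10^6 m² × 2.66 m) = 0.3308

Sy ≈ 0.33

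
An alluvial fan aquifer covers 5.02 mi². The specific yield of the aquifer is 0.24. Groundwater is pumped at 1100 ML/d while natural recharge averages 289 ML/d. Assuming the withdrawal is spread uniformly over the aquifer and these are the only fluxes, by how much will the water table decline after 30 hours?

Δh ≈ 0.325 m

A = 5.02 mi² = 1.3 × 10^7 m²
Net abstraction = 1100 − 289 = 811 ML/d
Q_net = 811 ML/d = 8.11 × 10^5 m³/d
t = 30 hours = 1.25 d
ΔV = Q × t = 8.11 × 10^5 m³/d × 1.25 d = 1.014 × 10^6 m³
Δh = ΔV / (Sy × A) = 1.014 × 10^6 / (0.24 × 1.3 × 10^7) = 0.3249 m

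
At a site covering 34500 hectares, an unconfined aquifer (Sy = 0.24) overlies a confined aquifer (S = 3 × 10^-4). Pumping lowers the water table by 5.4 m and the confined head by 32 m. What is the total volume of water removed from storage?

ΔV ≈ 4.5 × 10^8 m³

A = 34500 hectares = 3.45 × 10^8 m²
Unconfined: ΔV_u = Sy × A × Δh_u = 0.24 × 3.45 × 10^8 × 5.4 = 4.471 × 10^8 m³
Confined: ΔV_c = S × A × Δh_c = 3 × 10^-4 × 3.45 × 10^8 × 32 = 3.312 × 10^6 m³
Total ΔV = 4.471 × 10^8 + 3.312 × 10^6 = 4.504 × 10^8 m³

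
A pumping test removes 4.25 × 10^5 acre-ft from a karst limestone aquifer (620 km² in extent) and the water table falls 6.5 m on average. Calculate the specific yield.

Sy ≈ 0.13

A = 620 km² = 6.2 × 10^8 m²
ΔV = 4.25 × 10^5 acre-ft = 5.242 × 10^8 m³
Sy = ΔV / (A × Δh) = 5.242 × 10^8 m³ / (6.2 × 10^8 m² × 6.5 m) = 0.1301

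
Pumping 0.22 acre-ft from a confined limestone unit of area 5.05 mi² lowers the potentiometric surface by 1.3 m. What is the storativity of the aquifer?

S ≈ 1.6 × 10^-5

A = 5.05 mi² = 1.308 × 10^7 m²
ΔV = 0.22 acre-ft = 271.4 m³
S = ΔV / (A × Δh) = 271.4 m³ / (1.308 × 10^7 m² × 1.3 m) = 1.596 × 10^-5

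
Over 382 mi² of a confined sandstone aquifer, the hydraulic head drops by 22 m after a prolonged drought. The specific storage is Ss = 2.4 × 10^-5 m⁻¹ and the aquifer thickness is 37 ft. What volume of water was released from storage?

b = 37 ft = 11.28 m
S = Ss × b = 2.4 × 10^-5 m⁻¹ × 11.28 m = 2.707 × 10^-4
A = 382 mi² = 9.894 × 10^8 m²
ΔV = S × A × Δh = 2.707 × 10^-4 × 9.894 × 10^8 m² × 22 m = 5.891 × 10^6 m³

ΔV ≈ 5.89 × 10^6 m³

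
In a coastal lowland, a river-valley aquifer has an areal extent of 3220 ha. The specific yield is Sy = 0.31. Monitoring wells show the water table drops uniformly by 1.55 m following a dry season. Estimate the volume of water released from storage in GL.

ΔV ≈ 15.5 GL

A = 3220 ha = 3.22 × 10^7 m²
ΔV = Sy × A × Δh = 0.31 × 3.22 × 10^7 m² × 1.55 m = 1.547 × 10^7 m³
ΔV = 1.547 × 10^7 m³ = 15.47 GL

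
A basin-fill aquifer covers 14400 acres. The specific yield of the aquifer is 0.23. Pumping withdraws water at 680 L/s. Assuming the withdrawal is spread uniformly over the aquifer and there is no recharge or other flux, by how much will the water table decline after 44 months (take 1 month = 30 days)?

Δh ≈ 5.79 m

A = 14400 acres = 5.827 × 10^7 m²
Q = 680 L/s = 58750 m³/d
t = 44 months = 1320 d
ΔV = Q × t = 58750 m³/d × 1320 d = 7.755 × 10^7 m³
Δh = ΔV / (Sy × A) = 7.755 × 10^7 / (0.23 × 5.827 × 10^7) = 5.786 m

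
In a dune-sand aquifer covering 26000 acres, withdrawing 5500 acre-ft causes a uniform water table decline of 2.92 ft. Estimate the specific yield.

Sy ≈ 0.072

A = 26000 acres = 1.052 × 10^8 m²
Δh = 2.92 ft = 0.89 m
ΔV = 5500 acre-ft = 6.784 × 10^6 m³
Sy = ΔV / (A × Δh) = 6.784 × 10^6 m³ / (1.052 × 10^8 m² × 0.89 m) = 0.07244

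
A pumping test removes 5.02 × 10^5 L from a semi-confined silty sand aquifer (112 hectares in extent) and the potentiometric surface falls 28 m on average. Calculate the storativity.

A = 112 hectares = 1.12 × 10^6 m²
ΔV = 5.02 × 10^5 L = 502 m³
S = ΔV / (A × Δh) = 502 m³ / (1.12 × 10^6 m² × 28 m) = 1.601 × 10^-5

S ≈ 1.6 × 10^-5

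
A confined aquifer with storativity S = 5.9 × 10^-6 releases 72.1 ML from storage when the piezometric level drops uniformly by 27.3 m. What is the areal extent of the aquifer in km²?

A ≈ 448 km²

ΔV = 72.1 ML = 72100 m³
A = ΔV / (S × Δh) = 72100 / (5.9 × 10^-6 × 27.3) = 4.476 × 10^8 m²
A = 4.476 × 10^8 m² = 447.6 km²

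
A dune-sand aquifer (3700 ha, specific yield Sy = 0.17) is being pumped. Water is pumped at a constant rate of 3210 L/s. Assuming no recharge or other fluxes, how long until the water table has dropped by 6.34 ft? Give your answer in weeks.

t ≈ 6.26 weeks

A = 3700 ha = 3.7 × 10^7 m²
Δh = 6.34 ft = 1.932 m
ΔV = Sy × A × Δh = 0.17 × 3.7 × 10^7 × 1.932 = 1.215 × 10^7 m³
Q = 3210 L/s = 2.773 × 10^5 m³/d
t = ΔV / Q = 1.215 × 10^7 m³ / 2.773 × 10^5 m³/d = 43.83 d
t = 43.83 d ≈ 6.261 weeks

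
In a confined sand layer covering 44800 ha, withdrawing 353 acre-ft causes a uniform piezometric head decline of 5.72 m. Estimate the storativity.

S ≈ 1.7 × 10^-4

A = 44800 ha = 4.48 × 10^8 m²
ΔV = 353 acre-ft = 4.354 × 10^5 m³
S = ΔV / (A × Δh) = 4.354 × 10^5 m³ / (4.48 × 10^8 m² × 5.72 m) = 1.699 × 10^-4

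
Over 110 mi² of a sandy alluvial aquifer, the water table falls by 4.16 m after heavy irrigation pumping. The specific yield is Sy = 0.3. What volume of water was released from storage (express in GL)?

ΔV ≈ 356 GL

A = 110 mi² = 2.849 × 10^8 m²
ΔV = Sy × A × Δh = 0.3 × 2.849 × 10^8 m² × 4.16 m = 3.556 × 10^8 m³
ΔV = 3.556 × 10^8 m³ = 355.6 GL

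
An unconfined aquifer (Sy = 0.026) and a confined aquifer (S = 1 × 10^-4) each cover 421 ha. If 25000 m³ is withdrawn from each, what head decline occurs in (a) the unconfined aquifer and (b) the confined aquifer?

Δh_u ≈ 0.228 m; Δh_c ≈ 59.4 m

A = 421 ha = 4.21 × 10^6 m²
Unconfined: Δh_u = ΔV/(Sy·A) = 25000/(0.026 × 4.21 × 10^6) = 0.2284 m
Confined: Δh_c = ΔV/(S·A) = 25000/(1 × 10^-4 × 4.21 × 10^6) = 59.38 m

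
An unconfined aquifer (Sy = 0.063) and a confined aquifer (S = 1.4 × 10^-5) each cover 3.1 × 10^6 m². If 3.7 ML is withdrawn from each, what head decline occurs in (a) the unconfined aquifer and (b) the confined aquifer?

Δh_u ≈ 0.0189 m; Δh_c ≈ 85.3 m

ΔV = 3.7 ML = 3700 m³
Unconfined: Δh_u = ΔV/(Sy·A) = 3700/(0.063 × 3.1 × 10^6) = 0.01895 m
Confined: Δh_c = ΔV/(S·A) = 3700/(1.4 × 10^-5 × 3.1 × 10^6) = 85.25 m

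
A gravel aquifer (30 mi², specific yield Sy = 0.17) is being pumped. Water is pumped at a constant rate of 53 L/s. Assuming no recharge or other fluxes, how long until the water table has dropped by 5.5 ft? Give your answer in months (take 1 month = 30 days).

t ≈ 161 months

A = 30 mi² = 7.77 × 10^7 m²
Δh = 5.5 ft = 1.676 m
ΔV = Sy × A × Δh = 0.17 × 7.77 × 10^7 × 1.676 = 2.214 × 10^7 m³
Q = 53 L/s = 4579 m³/d
t = ΔV / Q = 2.214 × 10^7 m³ / 4579 m³/d = 4836 d
t = 4836 d ≈ 161.2 months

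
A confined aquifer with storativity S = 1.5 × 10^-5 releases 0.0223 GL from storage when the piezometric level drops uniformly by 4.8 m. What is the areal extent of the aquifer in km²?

ΔV = 0.0223 GL = 22300 m³
A = ΔV / (S × Δh) = 22300 / (1.5 × 10^-5 × 4.8) = 3.097 × 10^8 m²
A = 3.097 × 10^8 m² = 309.7 km²

A ≈ 310 km²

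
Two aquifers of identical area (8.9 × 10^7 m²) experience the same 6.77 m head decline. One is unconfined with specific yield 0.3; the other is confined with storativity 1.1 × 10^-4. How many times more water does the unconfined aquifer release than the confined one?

Unconfined: ΔV_u = Sy × A × Δh = 0.3 × 8.9 × 10^7 × 6.77 = 1.808 × 10^8 m³
Confined: ΔV_c = S × A × Δh = 1.1 × 10^-4 × 8.9 × 10^7 × 6.77 = 66280 m³
Ratio = ΔV_u / ΔV_c = Sy / S = 0.3 / 1.1 × 10^-4 = 2727

ΔV_u / ΔV_c ≈ 2730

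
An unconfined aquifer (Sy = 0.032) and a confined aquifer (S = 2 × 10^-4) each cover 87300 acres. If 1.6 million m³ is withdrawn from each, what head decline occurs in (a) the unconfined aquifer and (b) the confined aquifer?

Δh_u ≈ 0.142 m; Δh_c ≈ 22.6 m

A = 87300 acres = 3.533 × 10^8 m²
ΔV = 1.6 million m³ = 1.6 × 10^6 m³
Unconfined: Δh_u = ΔV/(Sy·A) = 1.6 × 10^6/(0.032 × 3.533 × 10^8) = 0.1415 m
Confined: Δh_c = ΔV/(S·A) = 1.6 × 10^6/(2 × 10^-4 × 3.533 × 10^8) = 22.64 m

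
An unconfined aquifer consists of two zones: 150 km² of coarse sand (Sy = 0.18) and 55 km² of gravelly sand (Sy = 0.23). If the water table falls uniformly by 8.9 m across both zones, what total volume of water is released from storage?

A₁ = 150 km² = 1.5 × 10^8 m²; A₂ = 55 km² = 5.5 × 10^7 m²
ΔV₁ = 0.18 × 1.5 × 10^8 × 8.9 = 2.403 × 10^8 m³
ΔV₂ = 0.23 × 5.5 × 10^7 × 8.9 = 1.126 × 10^8 m³
ΔV = ΔV₁ + ΔV₂ = 3.529 × 10^8 m³

ΔV ≈ 3.53 × 10^8 m³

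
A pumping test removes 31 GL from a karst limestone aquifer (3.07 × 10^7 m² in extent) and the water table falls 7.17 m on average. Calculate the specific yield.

ΔV = 31 GL = 3.1 × 10^7 m³
Sy = ΔV / (A × Δh) = 3.1 × 10^7 m³ / (3.07 × 10^7 m² × 7.17 m) = 0.1408

Sy ≈ 0.14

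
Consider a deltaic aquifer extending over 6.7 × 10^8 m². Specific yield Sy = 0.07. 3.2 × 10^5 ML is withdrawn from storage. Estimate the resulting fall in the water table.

Δh ≈ 6.82 m

ΔV = 3.2 × 10^5 ML = 3.2 × 10^8 m³
Δh = ΔV / (Sy × A) = 3.2 × 10^8 m³ / (0.07 × 6.7 × 10^8 m²) = 6.823 m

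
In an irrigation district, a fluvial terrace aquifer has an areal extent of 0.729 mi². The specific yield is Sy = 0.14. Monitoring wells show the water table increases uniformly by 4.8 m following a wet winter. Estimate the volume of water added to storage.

ΔV ≈ 1.27 × 10^6 m³

A = 0.729 mi² = 1.888 × 10^6 m²
ΔV = Sy × A × Δh = 0.14 × 1.888 × 10^6 m² × 4.8 m = 1.269 × 10^6 m³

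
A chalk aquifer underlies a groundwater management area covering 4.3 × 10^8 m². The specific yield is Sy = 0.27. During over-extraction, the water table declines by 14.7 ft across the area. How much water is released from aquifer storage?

Δh = 14.7 ft = 4.481 m
ΔV = Sy × A × Δh = 0.27 × 4.3 × 10^8 m² × 4.481 m = 5.202 × 10^8 m³

ΔV ≈ 5.2 × 10^8 m³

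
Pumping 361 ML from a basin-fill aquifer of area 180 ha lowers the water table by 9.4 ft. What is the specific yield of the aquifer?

Sy ≈ 0.07

A = 180 ha = 1.8 × 10^6 m²
Δh = 9.4 ft = 2.865 m
ΔV = 361 ML = 3.61 × 10^5 m³
Sy = ΔV / (A × Δh) = 3.61 × 10^5 m³ / (1.8 × 10^6 m² × 2.865 m) = 0.07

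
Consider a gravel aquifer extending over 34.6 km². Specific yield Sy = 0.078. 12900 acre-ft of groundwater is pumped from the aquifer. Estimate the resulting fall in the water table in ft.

A = 34.6 km² = 3.46 × 10^7 m²
ΔV = 12900 acre-ft = 1.591 × 10^7 m³
Δh = ΔV / (Sy × A) = 1.591 × 10^7 m³ / (0.078 × 3.46 × 10^7 m²) = 5.896 m
Δh = 5.896 m = 19.34 ft

Δh ≈ 19.3 ft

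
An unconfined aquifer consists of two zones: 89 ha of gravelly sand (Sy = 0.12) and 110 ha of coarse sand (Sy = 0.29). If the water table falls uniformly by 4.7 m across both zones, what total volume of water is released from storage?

ΔV ≈ 2 × 10^6 m³

A₁ = 89 ha = 8.9 × 10^5 m²; A₂ = 110 ha = 1.1 × 10^6 m²
ΔV₁ = 0.12 × 8.9 × 10^5 × 4.7 = 5.02 × 10^5 m³
ΔV₂ = 0.29 × 1.1 × 10^6 × 4.7 = 1.499 × 10^6 m³
ΔV = ΔV₁ + ΔV₂ = 2.001 × 10^6 m³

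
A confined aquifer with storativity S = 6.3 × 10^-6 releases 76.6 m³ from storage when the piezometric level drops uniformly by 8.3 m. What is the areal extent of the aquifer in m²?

A ≈ 1.46 × 10^6 m²

A = ΔV / (S × Δh) = 76.6 / (6.3 × 10^-6 × 8.3) = 1.465 × 10^6 m²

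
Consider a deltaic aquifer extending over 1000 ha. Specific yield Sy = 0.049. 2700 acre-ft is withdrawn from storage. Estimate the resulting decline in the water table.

A = 1000 ha = 1 × 10^7 m²
ΔV = 2700 acre-ft = 3.33 × 10^6 m³
Δh = ΔV / (Sy × A) = 3.33 × 10^6 m³ / (0.049 × 1 × 10^7 m²) = 6.797 m

Δh ≈ 6.8 m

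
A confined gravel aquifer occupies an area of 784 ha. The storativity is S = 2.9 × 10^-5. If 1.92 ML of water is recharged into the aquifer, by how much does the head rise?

Δh ≈ 8.44 m

A = 784 ha = 7.84 × 10^6 m²
ΔV = 1.92 ML = 1920 m³
Δh = ΔV / (S × A) = 1920 m³ / (2.9 × 10^-5 × 7.84 × 10^6 m²) = 8.445 m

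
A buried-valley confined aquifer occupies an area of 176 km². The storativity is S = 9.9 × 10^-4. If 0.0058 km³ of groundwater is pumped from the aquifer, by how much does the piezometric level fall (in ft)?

A = 176 km² = 1.76 × 10^8 m²
ΔV = 0.0058 km³ = 5.8 × 10^6 m³
Δh = ΔV / (S × A) = 5.8 × 10^6 m³ / (9.9 × 10^-4 × 1.76 × 10^8 m²) = 33.29 m
Δh = 33.29 m = 109.2 ft

Δh ≈ 109 ft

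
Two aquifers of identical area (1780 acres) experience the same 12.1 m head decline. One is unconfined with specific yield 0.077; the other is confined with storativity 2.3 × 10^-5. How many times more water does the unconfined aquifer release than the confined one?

ΔV_u / ΔV_c ≈ 3350

A = 1780 acres = 7.203 × 10^6 m²
Unconfined: ΔV_u = Sy × A × Δh = 0.077 × 7.203 × 10^6 × 12.1 = 6.711 × 10^6 m³
Confined: ΔV_c = S × A × Δh = 2.3 × 10^-5 × 7.203 × 10^6 × 12.1 = 2005 m³
Ratio = ΔV_u / ΔV_c = Sy / S = 0.077 / 2.3 × 10^-5 = 3348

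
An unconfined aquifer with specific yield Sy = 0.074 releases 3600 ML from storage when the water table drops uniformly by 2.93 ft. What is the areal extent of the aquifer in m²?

A ≈ 5.45 × 10^7 m²

Δh = 2.93 ft = 0.8931 m
ΔV = 3600 ML = 3.6 × 10^6 m³
A = ΔV / (Sy × Δh) = 3.6 × 10^6 / (0.074 × 0.8931) = 5.447 × 10^7 m²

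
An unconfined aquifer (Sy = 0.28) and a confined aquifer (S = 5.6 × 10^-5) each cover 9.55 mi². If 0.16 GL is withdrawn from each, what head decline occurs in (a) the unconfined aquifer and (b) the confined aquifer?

Δh_u ≈ 0.0231 m; Δh_c ≈ 116 m

A = 9.55 mi² = 2.473 × 10^7 m²
ΔV = 0.16 GL = 1.6 × 10^5 m³
Unconfined: Δh_u = ΔV/(Sy·A) = 1.6 × 10^5/(0.28 × 2.473 × 10^7) = 0.0231 m
Confined: Δh_c = ΔV/(S·A) = 1.6 × 10^5/(5.6 × 10^-5 × 2.473 × 10^7) = 115.5 m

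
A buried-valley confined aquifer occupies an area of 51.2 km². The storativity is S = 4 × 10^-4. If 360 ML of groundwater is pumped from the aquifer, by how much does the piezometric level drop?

Δh ≈ 17.6 m

A = 51.2 km² = 5.12 × 10^7 m²
ΔV = 360 ML = 3.6 × 10^5 m³
Δh = ΔV / (S × A) = 3.6 × 10^5 m³ / (4 × 10^-4 × 5.12 × 10^7 m²) = 17.58 m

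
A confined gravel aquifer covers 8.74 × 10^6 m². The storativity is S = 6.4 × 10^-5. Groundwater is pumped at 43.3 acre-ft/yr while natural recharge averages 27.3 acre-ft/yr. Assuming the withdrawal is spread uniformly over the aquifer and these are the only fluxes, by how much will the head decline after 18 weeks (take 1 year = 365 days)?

Net abstraction = 43.3 − 27.3 = 16 acre-ft/yr
Q_net = 16 acre-ft/yr = 54.07 m³/d
t = 18 weeks = 126 d
ΔV = Q × t = 54.07 m³/d × 126 d = 6813 m³
Δh = ΔV / (S × A) = 6813 / (6.4 × 10^-5 × 8.74 × 10^6) = 12.18 m

Δh ≈ 12.2 m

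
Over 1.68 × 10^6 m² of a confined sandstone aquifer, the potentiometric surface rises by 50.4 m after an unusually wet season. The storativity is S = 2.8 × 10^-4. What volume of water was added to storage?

ΔV ≈ 23700 m³

ΔV = S × A × Δh = 2.8 × 10^-4 × 1.68 × 10^6 m² × 50.4 m = 23710 m³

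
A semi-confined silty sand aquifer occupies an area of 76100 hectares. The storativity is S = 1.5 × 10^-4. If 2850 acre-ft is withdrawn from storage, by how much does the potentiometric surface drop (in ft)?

Δh ≈ 101 ft

A = 76100 hectares = 7.61 × 10^8 m²
ΔV = 2850 acre-ft = 3.515 × 10^6 m³
Δh = ΔV / (S × A) = 3.515 × 10^6 m³ / (1.5 × 10^-4 × 7.61 × 10^8 m²) = 30.8 m
Δh = 30.8 m = 101 ft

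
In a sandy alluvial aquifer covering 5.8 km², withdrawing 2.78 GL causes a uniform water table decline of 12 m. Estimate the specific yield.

A = 5.8 km² = 5.8 × 10^6 m²
ΔV = 2.78 GL = 2.78 × 10^6 m³
Sy = ΔV / (A × Δh) = 2.78 × 10^6 m³ / (5.8 × 10^6 m² × 12 m) = 0.03994

Sy ≈ 0.04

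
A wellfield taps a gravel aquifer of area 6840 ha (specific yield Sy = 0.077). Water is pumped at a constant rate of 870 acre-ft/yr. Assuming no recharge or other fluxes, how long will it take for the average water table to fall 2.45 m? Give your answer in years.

A = 6840 ha = 6.84 × 10^7 m²
ΔV = Sy × A × Δh = 0.077 × 6.84 × 10^7 × 2.45 = 1.29 × 10^7 m³
Q = 870 acre-ft/yr = 2940 m³/d
t = ΔV / Q = 1.29 × 10^7 m³ / 2940 m³/d = 4389 d
t = 4389 d ≈ 12.02 years

t ≈ 12 years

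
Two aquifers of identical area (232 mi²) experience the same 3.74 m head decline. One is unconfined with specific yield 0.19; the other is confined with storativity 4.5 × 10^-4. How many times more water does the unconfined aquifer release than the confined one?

A = 232 mi² = 6.009 × 10^8 m²
Unconfined: ΔV_u = Sy × A × Δh = 0.19 × 6.009 × 10^8 × 3.74 = 4.27 × 10^8 m³
Confined: ΔV_c = S × A × Δh = 4.5 × 10^-4 × 6.009 × 10^8 × 3.74 = 1.011 × 10^6 m³
Ratio = ΔV_u / ΔV_c = Sy / S = 0.19 / 4.5 × 10^-4 = 422.2

ΔV_u / ΔV_c ≈ 422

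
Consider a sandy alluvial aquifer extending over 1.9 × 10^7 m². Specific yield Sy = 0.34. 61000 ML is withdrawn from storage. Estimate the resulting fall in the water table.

ΔV = 61000 ML = 6.1 × 10^7 m³
Δh = ΔV / (Sy × A) = 6.1 × 10^7 m³ / (0.34 × 1.9 × 10^7 m²) = 9.443 m

Δh ≈ 9.44 m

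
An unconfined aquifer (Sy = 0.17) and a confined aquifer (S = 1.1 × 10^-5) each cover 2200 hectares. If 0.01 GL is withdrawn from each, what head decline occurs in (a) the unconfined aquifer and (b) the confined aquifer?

A = 2200 hectares = 2.2 × 10^7 m²
ΔV = 0.01 GL = 10000 m³
Unconfined: Δh_u = ΔV/(Sy·A) = 10000/(0.17 × 2.2 × 10^7) = 0.002674 m
Confined: Δh_c = ΔV/(S·A) = 10000/(1.1 × 10^-5 × 2.2 × 10^7) = 41.32 m

Δh_u ≈ 0.00267 m; Δh_c ≈ 41.3 m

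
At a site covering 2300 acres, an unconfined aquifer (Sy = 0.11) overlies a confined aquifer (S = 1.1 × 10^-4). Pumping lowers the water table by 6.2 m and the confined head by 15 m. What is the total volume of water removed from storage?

A = 2300 acres = 9.308 × 10^6 m²
Unconfined: ΔV_u = Sy × A × Δh_u = 0.11 × 9.308 × 10^6 × 6.2 = 6.348 × 10^6 m³
Confined: ΔV_c = S × A × Δh_c = 1.1 × 10^-4 × 9.308 × 10^6 × 15 = 15360 m³
Total ΔV = 6.348 × 10^6 + 15360 = 6.363 × 10^6 m³

ΔV ≈ 6.36 × 10^6 m³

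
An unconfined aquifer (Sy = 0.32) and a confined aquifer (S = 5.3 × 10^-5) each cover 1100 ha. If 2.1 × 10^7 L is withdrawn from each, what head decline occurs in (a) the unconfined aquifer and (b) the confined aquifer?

A = 1100 ha = 1.1 × 10^7 m²
ΔV = 2.1 × 10^7 L = 21000 m³
Unconfined: Δh_u = ΔV/(Sy·A) = 21000/(0.32 × 1.1 × 10^7) = 0.005966 m
Confined: Δh_c = ΔV/(S·A) = 21000/(5.3 × 10^-5 × 1.1 × 10^7) = 36.02 m

Δh_u ≈ 0.00597 m; Δh_c ≈ 36 m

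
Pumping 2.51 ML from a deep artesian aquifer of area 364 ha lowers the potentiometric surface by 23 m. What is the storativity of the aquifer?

A = 364 ha = 3.64 × 10^6 m²
ΔV = 2.51 ML = 2510 m³
S = ΔV / (A × Δh) = 2510 m³ / (3.64 × 10^6 m² × 23 m) = 2.998 × 10^-5

S ≈ 3 × 10^-5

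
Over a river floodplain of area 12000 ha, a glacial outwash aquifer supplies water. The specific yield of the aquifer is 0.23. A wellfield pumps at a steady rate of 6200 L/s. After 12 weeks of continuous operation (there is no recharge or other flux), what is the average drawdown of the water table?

A = 12000 ha = 1.2 × 10^8 m²
Q = 6200 L/s = 5.357 × 10^5 m³/d
t = 12 weeks = 84 d
ΔV = Q × t = 5.357 × 10^5 m³/d × 84 d = 4.5 × 10^7 m³
Δh = ΔV / (Sy × A) = 4.5 × 10^7 / (0.23 × 1.2 × 10^8) = 1.63 m

Δh ≈ 1.63 m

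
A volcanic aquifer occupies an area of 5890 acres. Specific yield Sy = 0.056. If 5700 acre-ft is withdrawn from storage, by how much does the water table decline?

Δh ≈ 5.27 m

A = 5890 acres = 2.384 × 10^7 m²
ΔV = 5700 acre-ft = 7.031 × 10^6 m³
Δh = ΔV / (Sy × A) = 7.031 × 10^6 m³ / (0.056 × 2.384 × 10^7 m²) = 5.267 m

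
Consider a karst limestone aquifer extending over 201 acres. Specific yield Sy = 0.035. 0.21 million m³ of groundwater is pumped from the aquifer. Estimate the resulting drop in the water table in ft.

Δh ≈ 24.2 ft

A = 201 acres = 8.134 × 10^5 m²
ΔV = 0.21 million m³ = 2.1 × 10^5 m³
Δh = ΔV / (Sy × A) = 2.1 × 10^5 m³ / (0.035 × 8.134 × 10^5 m²) = 7.376 m
Δh = 7.376 m = 24.2 ft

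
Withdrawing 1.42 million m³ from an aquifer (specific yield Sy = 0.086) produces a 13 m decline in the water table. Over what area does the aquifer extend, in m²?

A ≈ 1.27 × 10^6 m²

ΔV = 1.42 million m³ = 1.42 × 10^6 m³
A = ΔV / (Sy × Δh) = 1.42 × 10^6 / (0.086 × 13) = 1.27 × 10^6 m²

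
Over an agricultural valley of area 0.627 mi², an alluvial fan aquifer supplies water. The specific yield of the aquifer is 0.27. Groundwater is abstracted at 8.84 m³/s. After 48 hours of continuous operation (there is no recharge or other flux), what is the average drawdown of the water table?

Δh ≈ 3.48 m

A = 0.627 mi² = 1.624 × 10^6 m²
Q = 8.84 m³/s = 7.638 × 10^5 m³/d
t = 48 hours = 2 d
ΔV = Q × t = 7.638 × 10^5 m³/d × 2 d = 1.528 × 10^6 m³
Δh = ΔV / (Sy × A) = 1.528 × 10^6 / (0.27 × 1.624 × 10^6) = 3.484 m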